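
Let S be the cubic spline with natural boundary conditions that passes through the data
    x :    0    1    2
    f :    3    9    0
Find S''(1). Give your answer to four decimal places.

With m_i denoting the second derivative at x_i, h_i = 1, 1, and Δ_i = (y_(i+1) − y_i)/h_i = 6, -9:
  1·m_0 + 4·m_1 + 1·m_2 = 6(Δ_1 - Δ_0) = -90
Natural end conditions: m_0 = m_2 = 0.
Solving the tridiagonal system: m_0 = 0, m_1 = -45/2, m_2 = 0.

-22.5000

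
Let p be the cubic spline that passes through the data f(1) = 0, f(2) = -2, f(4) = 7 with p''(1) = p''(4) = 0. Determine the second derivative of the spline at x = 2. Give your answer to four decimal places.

6.5000

With M_i denoting the second derivative at x_i, h_i = 1, 2, and Δ_i = (y_(i+1) − y_i)/h_i = -2, 9/2:
  1·M_0 + 6·M_1 + 2·M_2 = 6(Δ_1 - Δ_0) = 39
Natural end conditions: M_0 = M_2 = 0.
Hence M_0 = 0, M_1 = 13/2, M_2 = 0.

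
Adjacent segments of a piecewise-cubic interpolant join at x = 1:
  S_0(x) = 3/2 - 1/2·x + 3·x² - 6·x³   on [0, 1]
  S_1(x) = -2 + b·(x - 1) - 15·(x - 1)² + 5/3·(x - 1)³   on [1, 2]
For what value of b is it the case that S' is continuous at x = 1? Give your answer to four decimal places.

-12.5000

S_0'(x) = -1/2 + 6·x - 18·x², so S_0'(1) = -25/2. On the right, S_1'(1) = b, so b = -25/2.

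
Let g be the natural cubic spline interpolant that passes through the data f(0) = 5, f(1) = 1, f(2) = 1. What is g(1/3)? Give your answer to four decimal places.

3.3704

Write M_i for g''(x_i). With h_i = 1, 1 and divided differences Δ_i = -4, 0, the continuity of g' gives the tridiagonal system
  1·M_0 + 4·M_1 + 1·M_2 = 6(Δ_1 - Δ_0) = 24
Natural end conditions: M_0 = M_2 = 0.
Hence M_0 = 0, M_1 = 6, M_2 = 0.
On [0, 1], g(x) = 5 - 5·x + 0·x² + 1·x³.
With x = 1/3: g(1/3) = 91/27.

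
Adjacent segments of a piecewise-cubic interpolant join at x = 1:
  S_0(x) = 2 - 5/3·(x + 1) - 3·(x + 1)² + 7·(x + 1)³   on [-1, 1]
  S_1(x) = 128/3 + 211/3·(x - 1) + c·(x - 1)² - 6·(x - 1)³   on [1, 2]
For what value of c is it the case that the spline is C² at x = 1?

S_0''(x) = -6 + 42·(x + 1), so S_0''(1) = 78. On the right, S_1''(1) = 2c, so c = 39.

39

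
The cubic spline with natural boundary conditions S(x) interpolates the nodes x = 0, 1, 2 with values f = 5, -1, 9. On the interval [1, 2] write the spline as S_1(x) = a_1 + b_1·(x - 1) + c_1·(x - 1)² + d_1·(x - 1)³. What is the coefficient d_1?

-4

With M_i denoting the second derivative at x_i, h_i = 1, 1, and Δ_i = (y_(i+1) − y_i)/h_i = -6, 10:
  1·M_0 + 4·M_1 + 1·M_2 = 6(Δ_1 - Δ_0) = 96
Natural end conditions: M_0 = M_2 = 0.
Hence M_0 = 0, M_1 = 24, M_2 = 0.
On [1, 2], with S_1(x) = a_1 + b_1·(x - 1) + c_1·(x - 1)² + d_1·(x - 1)³: c_1 = M_1/2 = 12, d_1 = (M_2 - M_1)/(6h_1) = -4, b_1 = Δ_1 - h_1(2M_1 + M_2)/6 = 2.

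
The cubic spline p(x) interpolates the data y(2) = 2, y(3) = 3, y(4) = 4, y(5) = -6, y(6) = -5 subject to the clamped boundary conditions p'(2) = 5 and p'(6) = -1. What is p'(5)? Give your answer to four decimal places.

-5.0179

Put m_i = p'' at the i-th knot. Here h = (1, 1, 1, 1) and Δ = (1, 1, -10, 1), so the interior equations h_(i-1)·m_(i-1) + 2(h_(i-1)+h_i)·m_i + h_i·m_(i+1) = 6(Δ_i − Δ_(i-1)) read
  1·m_0 + 4·m_1 + 1·m_2 = 6(Δ_1 - Δ_0) = 0
  1·m_1 + 4·m_2 + 1·m_3 = 6(Δ_2 - Δ_1) = -66
  1·m_2 + 4·m_3 + 1·m_4 = 6(Δ_3 - Δ_2) = 66
Clamped end conditions give two more equations: 2h_0·m_0 + h_0·m_1 = 6(Δ_0 - p'(2)) = -24 and h_3·m_3 + 2h_3·m_4 = 6(p'(6) - Δ_3) = -12.
Hence m_0 = -489/28, m_1 = 153/14, m_2 = -105/4, m_3 = 393/14, m_4 = -561/28.
On [5, 6], p'(x) = b_3 + 2c_3·(x - 5) + 3d_3·(x - 5)² with b_3 = Δ_3 - h_3(2m_3 + m_4)/6 = -281/56, c_3 = m_3/2 = 393/28, d_3 = (m_4 - m_3)/(6h_3) = -449/56. So p'(5) = -281/56.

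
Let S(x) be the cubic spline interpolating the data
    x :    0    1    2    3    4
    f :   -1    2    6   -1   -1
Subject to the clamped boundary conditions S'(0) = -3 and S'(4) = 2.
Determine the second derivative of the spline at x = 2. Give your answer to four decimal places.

With σ_i denoting the second derivative at x_i, h_i = 1, 1, 1, 1, and Δ_i = (y_(i+1) − y_i)/h_i = 3, 4, -7, 0:
  1·σ_0 + 4·σ_1 + 1·σ_2 = 6(Δ_1 - Δ_0) = 6
  1·σ_1 + 4·σ_2 + 1·σ_3 = 6(Δ_2 - Δ_1) = -66
  1·σ_2 + 4·σ_3 + 1·σ_4 = 6(Δ_3 - Δ_2) = 42
Clamped end conditions give two more equations: 2h_0·σ_0 + h_0·σ_1 = 6(Δ_0 - S'(0)) = 36 and h_3·σ_3 + 2h_3·σ_4 = 6(S'(4) - Δ_3) = 12.
Solving: σ_0 = 467/28, σ_1 = 37/14, σ_2 = -85/4, σ_3 = 229/14, σ_4 = -61/28.

-21.2500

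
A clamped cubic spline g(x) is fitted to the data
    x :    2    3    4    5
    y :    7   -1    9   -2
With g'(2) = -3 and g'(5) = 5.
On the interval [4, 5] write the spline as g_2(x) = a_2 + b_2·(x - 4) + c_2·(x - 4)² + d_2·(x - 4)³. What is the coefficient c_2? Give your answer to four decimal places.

-32.5333

With M_i denoting the second derivative at x_i, h_i = 1, 1, 1, and Δ_i = (y_(i+1) − y_i)/h_i = -8, 10, -11:
  1·M_0 + 4·M_1 + 1·M_2 = 6(Δ_1 - Δ_0) = 108
  1·M_1 + 4·M_2 + 1·M_3 = 6(Δ_2 - Δ_1) = -126
Clamped end conditions give two more equations: 2h_0·M_0 + h_0·M_1 = 6(Δ_0 - g'(2)) = -30 and h_2·M_2 + 2h_2·M_3 = 6(g'(5) - Δ_2) = 96.
Hence M_0 = -628/15, M_1 = 806/15, M_2 = -976/15, M_3 = 1208/15.
On [4, 5], with g_2(x) = a_2 + b_2·(x - 4) + c_2·(x - 4)² + d_2·(x - 4)³: c_2 = M_2/2 = -488/15, d_2 = (M_3 - M_2)/(6h_2) = 364/15, b_2 = Δ_2 - h_2(2M_2 + M_3)/6 = -41/15.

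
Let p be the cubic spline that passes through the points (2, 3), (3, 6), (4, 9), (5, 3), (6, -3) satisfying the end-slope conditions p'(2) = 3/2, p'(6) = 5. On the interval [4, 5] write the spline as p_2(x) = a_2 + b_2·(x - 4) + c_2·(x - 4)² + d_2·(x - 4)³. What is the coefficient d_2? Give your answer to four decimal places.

Write M_i for p''(x_i). With h_i = 1, 1, 1, 1 and divided differences Δ_i = 3, 3, -6, -6, the continuity of p' gives the tridiagonal system
  1·M_0 + 4·M_1 + 1·M_2 = 6(Δ_1 - Δ_0) = 0
  1·M_1 + 4·M_2 + 1·M_3 = 6(Δ_2 - Δ_1) = -54
  1·M_2 + 4·M_3 + 1·M_4 = 6(Δ_3 - Δ_2) = 0
Clamped end conditions give two more equations: 2h_0·M_0 + h_0·M_1 = 6(Δ_0 - p'(2)) = 9 and h_3·M_3 + 2h_3·M_4 = 6(p'(6) - Δ_3) = 66.
Forward elimination and back-substitution give M_0 = 187/56, M_1 = 65/28, M_2 = -101/8, M_3 = -163/28, M_4 = 2011/56.
On [4, 5], with p_2(x) = a_2 + b_2·(x - 4) + c_2·(x - 4)² + d_2·(x - 4)³: c_2 = M_2/2 = -101/16, d_2 = (M_3 - M_2)/(6h_2) = 127/112, b_2 = Δ_2 - h_2(2M_2 + M_3)/6 = -23/28.

1.1339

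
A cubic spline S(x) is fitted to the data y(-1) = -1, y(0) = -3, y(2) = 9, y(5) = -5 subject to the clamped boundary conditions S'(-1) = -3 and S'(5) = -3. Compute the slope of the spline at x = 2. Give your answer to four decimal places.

With m_i denoting the second derivative at x_i, h_i = 1, 2, 3, and Δ_i = (y_(i+1) − y_i)/h_i = -2, 6, -14/3:
  1·m_0 + 6·m_1 + 2·m_2 = 6(Δ_1 - Δ_0) = 48
  2·m_1 + 10·m_2 + 3·m_3 = 6(Δ_2 - Δ_1) = -64
Clamped end conditions give two more equations: 2h_0·m_0 + h_0·m_1 = 6(Δ_0 - S'(-1)) = 6 and h_2·m_2 + 2h_2·m_3 = 6(S'(5) - Δ_2) = 10.
Hence m_0 = -176/57, m_1 = 694/57, m_2 = -626/57, m_3 = 136/19.
On [2, 5], S'(x) = b_2 + 2c_2·(x - 2) + 3d_2·(x - 2)² with b_2 = Δ_2 - h_2(2m_2 + m_3)/6 = 52/19, c_2 = m_2/2 = -313/57, d_2 = (m_3 - m_2)/(6h_2) = 517/513. So S'(2) = 52/19.

2.7368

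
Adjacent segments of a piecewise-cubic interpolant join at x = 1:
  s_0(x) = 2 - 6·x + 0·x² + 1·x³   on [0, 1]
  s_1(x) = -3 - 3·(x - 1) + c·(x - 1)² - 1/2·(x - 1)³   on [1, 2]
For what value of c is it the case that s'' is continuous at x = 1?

3

s_0''(x) = 0 + 6·x, so s_0''(1) = 6. On the right, s_1''(1) = 2c, so c = 3.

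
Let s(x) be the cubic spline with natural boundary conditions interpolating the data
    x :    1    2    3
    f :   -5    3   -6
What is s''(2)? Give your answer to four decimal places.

-25.5000

Let m_i = s''(x_i). Step sizes h_i = 1, 1; slopes of the chords Δ_i = (y_(i+1) - y_i)/h_i = 8, -9.
  1·m_0 + 4·m_1 + 1·m_2 = 6(Δ_1 - Δ_0) = -102
Natural end conditions: m_0 = m_2 = 0.
Forward elimination and back-substitution give m_0 = 0, m_1 = -51/2, m_2 = 0.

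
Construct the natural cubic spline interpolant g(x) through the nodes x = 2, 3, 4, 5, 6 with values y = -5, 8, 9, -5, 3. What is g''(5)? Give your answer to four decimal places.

Let m_i = g''(x_i). Step sizes h_i = 1, 1, 1, 1; slopes of the chords Δ_i = (y_(i+1) - y_i)/h_i = 13, 1, -14, 8.
  1·m_0 + 4·m_1 + 1·m_2 = 6(Δ_1 - Δ_0) = -72
  1·m_1 + 4·m_2 + 1·m_3 = 6(Δ_2 - Δ_1) = -90
  1·m_2 + 4·m_3 + 1·m_4 = 6(Δ_3 - Δ_2) = 132
Natural end conditions: m_0 = m_4 = 0.
Hence m_0 = 0, m_1 = -21/2, m_2 = -30, m_3 = 81/2, m_4 = 0.

40.5000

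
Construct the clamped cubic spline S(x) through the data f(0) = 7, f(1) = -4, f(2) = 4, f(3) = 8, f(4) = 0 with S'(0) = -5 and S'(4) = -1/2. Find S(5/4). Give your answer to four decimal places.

-3.8252

Write m_i for S''(x_i). With h_i = 1, 1, 1, 1 and divided differences Δ_i = -11, 8, 4, -8, the continuity of S' gives the tridiagonal system
  1·m_0 + 4·m_1 + 1·m_2 = 6(Δ_1 - Δ_0) = 114
  1·m_1 + 4·m_2 + 1·m_3 = 6(Δ_2 - Δ_1) = -24
  1·m_2 + 4·m_3 + 1·m_4 = 6(Δ_3 - Δ_2) = -72
Clamped end conditions give two more equations: 2h_0·m_0 + h_0·m_1 = 6(Δ_0 - S'(0)) = -36 and h_3·m_3 + 2h_3·m_4 = 6(S'(4) - Δ_3) = 45.
Forward elimination and back-substitution give m_0 = -2145/56, m_1 = 1137/28, m_2 = -81/8, m_3 = -675/28, m_4 = 1935/56.
On [1, 2], S(x) = -4 - 431/112·(x - 1) + 1137/56·(x - 1)² - 947/112·(x - 1)³.
With (x - 1) = 1/4: S(5/4) = -3917/1024.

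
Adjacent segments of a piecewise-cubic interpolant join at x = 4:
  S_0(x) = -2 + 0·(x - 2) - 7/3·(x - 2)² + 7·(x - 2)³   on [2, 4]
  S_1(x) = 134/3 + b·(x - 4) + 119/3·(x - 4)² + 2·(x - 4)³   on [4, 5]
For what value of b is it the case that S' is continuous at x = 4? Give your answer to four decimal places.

S_0'(x) = 0 - 14/3·(x - 2) + 21·(x - 2)², so S_0'(4) = 224/3. On the right, S_1'(4) = b, so b = 224/3.

74.6667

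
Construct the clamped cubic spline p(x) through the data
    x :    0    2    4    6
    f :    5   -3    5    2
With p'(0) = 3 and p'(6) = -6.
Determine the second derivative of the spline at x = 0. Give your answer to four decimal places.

-16.3000

Let M_i = p''(x_i). Step sizes h_i = 2, 2, 2; slopes of the chords Δ_i = (y_(i+1) - y_i)/h_i = -4, 4, -3/2.
  2·M_0 + 8·M_1 + 2·M_2 = 6(Δ_1 - Δ_0) = 48
  2·M_1 + 8·M_2 + 2·M_3 = 6(Δ_2 - Δ_1) = -33
Clamped end conditions give two more equations: 2h_0·M_0 + h_0·M_1 = 6(Δ_0 - p'(0)) = -42 and h_2·M_2 + 2h_2·M_3 = 6(p'(6) - Δ_2) = -27.
Forward elimination and back-substitution give M_0 = -163/10, M_1 = 58/5, M_2 = -61/10, M_3 = -37/10.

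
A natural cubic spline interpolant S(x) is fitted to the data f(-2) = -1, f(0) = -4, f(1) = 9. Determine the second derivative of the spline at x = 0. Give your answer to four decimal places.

14.5000

Write m_i for S''(x_i). With h_i = 2, 1 and divided differences Δ_i = -3/2, 13, the continuity of S' gives the tridiagonal system
  2·m_0 + 6·m_1 + 1·m_2 = 6(Δ_1 - Δ_0) = 87
Natural end conditions: m_0 = m_2 = 0.
Solving: m_0 = 0, m_1 = 29/2, m_2 = 0.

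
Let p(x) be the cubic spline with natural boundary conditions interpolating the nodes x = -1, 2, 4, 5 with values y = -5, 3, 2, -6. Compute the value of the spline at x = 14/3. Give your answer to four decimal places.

With M_i denoting the second derivative at x_i, h_i = 3, 2, 1, and Δ_i = (y_(i+1) − y_i)/h_i = 8/3, -1/2, -8:
  3·M_0 + 10·M_1 + 2·M_2 = 6(Δ_1 - Δ_0) = -19
  2·M_1 + 6·M_2 + 1·M_3 = 6(Δ_2 - Δ_1) = -45
Natural end conditions: M_0 = M_3 = 0.
Forward elimination and back-substitution give M_0 = 0, M_1 = -3/7, M_2 = -103/14, M_3 = 0.
On [4, 5], p(x) = 2 - 233/42·(x - 4) - 103/28·(x - 4)² + 103/84·(x - 4)³.
With (x - 4) = 2/3: p(14/3) = -1684/567.

-2.9700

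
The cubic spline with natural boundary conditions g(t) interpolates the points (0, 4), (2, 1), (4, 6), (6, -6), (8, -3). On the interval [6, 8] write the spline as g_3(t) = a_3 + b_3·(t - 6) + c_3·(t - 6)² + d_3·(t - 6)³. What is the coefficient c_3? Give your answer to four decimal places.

4.0313

With σ_i denoting the second derivative at x_i, h_i = 2, 2, 2, 2, and Δ_i = (y_(i+1) − y_i)/h_i = -3/2, 5/2, -6, 3/2:
  2·σ_0 + 8·σ_1 + 2·σ_2 = 6(Δ_1 - Δ_0) = 24
  2·σ_1 + 8·σ_2 + 2·σ_3 = 6(Δ_2 - Δ_1) = -51
  2·σ_2 + 8·σ_3 + 2·σ_4 = 6(Δ_3 - Δ_2) = 45
Natural end conditions: σ_0 = σ_4 = 0.
Hence σ_0 = 0, σ_1 = 87/16, σ_2 = -39/4, σ_3 = 129/16, σ_4 = 0.
On [6, 8], with g_3(t) = a_3 + b_3·(t - 6) + c_3·(t - 6)² + d_3·(t - 6)³: c_3 = σ_3/2 = 129/32, d_3 = (σ_4 - σ_3)/(6h_3) = -43/64, b_3 = Δ_3 - h_3(2σ_3 + σ_4)/6 = -31/8.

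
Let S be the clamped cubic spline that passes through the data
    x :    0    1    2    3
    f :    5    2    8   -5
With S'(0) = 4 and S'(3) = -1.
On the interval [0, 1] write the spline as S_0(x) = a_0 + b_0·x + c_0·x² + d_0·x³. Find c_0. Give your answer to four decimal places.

Write m_i for S''(x_i). With h_i = 1, 1, 1 and divided differences Δ_i = -3, 6, -13, the continuity of S' gives the tridiagonal system
  1·m_0 + 4·m_1 + 1·m_2 = 6(Δ_1 - Δ_0) = 54
  1·m_1 + 4·m_2 + 1·m_3 = 6(Δ_2 - Δ_1) = -114
Clamped end conditions give two more equations: 2h_0·m_0 + h_0·m_1 = 6(Δ_0 - S'(0)) = -42 and h_2·m_2 + 2h_2·m_3 = 6(S'(3) - Δ_2) = 72.
Solving: m_0 = -118/3, m_1 = 110/3, m_2 = -160/3, m_3 = 188/3.
On [0, 1], with S_0(x) = a_0 + b_0·x + c_0·x² + d_0·x³: c_0 = m_0/2 = -59/3, d_0 = (m_1 - m_0)/(6h_0) = 38/3, b_0 = Δ_0 - h_0(2m_0 + m_1)/6 = 4.

-19.6667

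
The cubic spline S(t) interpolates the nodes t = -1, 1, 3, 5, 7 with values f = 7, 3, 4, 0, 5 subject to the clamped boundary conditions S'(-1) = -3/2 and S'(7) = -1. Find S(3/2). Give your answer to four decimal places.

Write M_i for S''(x_i). With h_i = 2, 2, 2, 2 and divided differences Δ_i = -2, 1/2, -2, 5/2, the continuity of S' gives the tridiagonal system
  2·M_0 + 8·M_1 + 2·M_2 = 6(Δ_1 - Δ_0) = 15
  2·M_1 + 8·M_2 + 2·M_3 = 6(Δ_2 - Δ_1) = -15
  2·M_2 + 8·M_3 + 2·M_4 = 6(Δ_3 - Δ_2) = 27
Clamped end conditions give two more equations: 2h_0·M_0 + h_0·M_1 = 6(Δ_0 - S'(-1)) = -3 and h_3·M_3 + 2h_3·M_4 = 6(S'(7) - Δ_3) = -21.
Solving the tridiagonal system: M_0 = -41/16, M_1 = 29/8, M_2 = -71/16, M_3 = 53/8, M_4 = -137/16.
On [1, 3], S(t) = 3 - 7/16·(t - 1) + 29/16·(t - 1)² - 43/64·(t - 1)³.
With (t - 1) = 1/2: S(3/2) = 1613/512.

3.1504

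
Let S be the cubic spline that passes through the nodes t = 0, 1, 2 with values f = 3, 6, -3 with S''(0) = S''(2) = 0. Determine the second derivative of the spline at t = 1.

-18

Let σ_i = S''(x_i). Step sizes h_i = 1, 1; slopes of the chords Δ_i = (y_(i+1) - y_i)/h_i = 3, -9.
  1·σ_0 + 4·σ_1 + 1·σ_2 = 6(Δ_1 - Δ_0) = -72
Natural end conditions: σ_0 = σ_2 = 0.
Solving the tridiagonal system: σ_0 = 0, σ_1 = -18, σ_2 = 0.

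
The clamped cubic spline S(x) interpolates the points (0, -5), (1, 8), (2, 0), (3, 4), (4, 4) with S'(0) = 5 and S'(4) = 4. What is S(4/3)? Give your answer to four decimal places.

Write σ_i for S''(x_i). With h_i = 1, 1, 1, 1 and divided differences Δ_i = 13, -8, 4, 0, the continuity of S' gives the tridiagonal system
  1·σ_0 + 4·σ_1 + 1·σ_2 = 6(Δ_1 - Δ_0) = -126
  1·σ_1 + 4·σ_2 + 1·σ_3 = 6(Δ_2 - Δ_1) = 72
  1·σ_2 + 4·σ_3 + 1·σ_4 = 6(Δ_3 - Δ_2) = -24
Clamped end conditions give two more equations: 2h_0·σ_0 + h_0·σ_1 = 6(Δ_0 - S'(0)) = 48 and h_3·σ_3 + 2h_3·σ_4 = 6(S'(4) - Δ_3) = 24.
Forward elimination and back-substitution give σ_0 = 709/14, σ_1 = -373/7, σ_2 = 73/2, σ_3 = -145/7, σ_4 = 313/14.
On [1, 2], S(x) = 8 + 103/28·(x - 1) - 373/14·(x - 1)² + 419/28·(x - 1)³.
With (x - 1) = 1/3: S(4/3) = 1289/189.

6.8201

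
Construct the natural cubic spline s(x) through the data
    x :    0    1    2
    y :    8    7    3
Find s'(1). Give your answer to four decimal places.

Write m_i for s''(x_i). With h_i = 1, 1 and divided differences Δ_i = -1, -4, the continuity of s' gives the tridiagonal system
  1·m_0 + 4·m_1 + 1·m_2 = 6(Δ_1 - Δ_0) = -18
Natural end conditions: m_0 = m_2 = 0.
Hence m_0 = 0, m_1 = -9/2, m_2 = 0.
On [1, 2], s'(x) = b_1 + 2c_1·(x - 1) + 3d_1·(x - 1)² with b_1 = Δ_1 - h_1(2m_1 + m_2)/6 = -5/2, c_1 = m_1/2 = -9/4, d_1 = (m_2 - m_1)/(6h_1) = 3/4. So s'(1) = -5/2.

-2.5000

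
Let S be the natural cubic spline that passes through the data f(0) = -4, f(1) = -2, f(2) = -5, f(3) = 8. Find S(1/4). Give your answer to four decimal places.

-2.9375

Write M_i for S''(x_i). With h_i = 1, 1, 1 and divided differences Δ_i = 2, -3, 13, the continuity of S' gives the tridiagonal system
  1·M_0 + 4·M_1 + 1·M_2 = 6(Δ_1 - Δ_0) = -30
  1·M_1 + 4·M_2 + 1·M_3 = 6(Δ_2 - Δ_1) = 96
Natural end conditions: M_0 = M_3 = 0.
Forward elimination and back-substitution give M_0 = 0, M_1 = -72/5, M_2 = 138/5, M_3 = 0.
On [0, 1], S(x) = -4 + 22/5·x + 0·x² - 12/5·x³.
With x = 1/4: S(1/4) = -47/16.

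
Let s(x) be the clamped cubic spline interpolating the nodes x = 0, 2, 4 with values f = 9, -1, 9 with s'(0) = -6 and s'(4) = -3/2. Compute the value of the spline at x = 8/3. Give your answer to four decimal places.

2.3704

Put M_i = s'' at the i-th knot. Here h = (2, 2) and Δ = (-5, 5), so the interior equations h_(i-1)·M_(i-1) + 2(h_(i-1)+h_i)·M_i + h_i·M_(i+1) = 6(Δ_i − Δ_(i-1)) read
  2·M_0 + 8·M_1 + 2·M_2 = 6(Δ_1 - Δ_0) = 60
Clamped end conditions give two more equations: 2h_0·M_0 + h_0·M_1 = 6(Δ_0 - s'(0)) = 6 and h_1·M_1 + 2h_1·M_2 = 6(s'(4) - Δ_1) = -39.
Hence M_0 = -39/8, M_1 = 51/4, M_2 = -129/8.
On [2, 4], s(x) = -1 + 15/8·(x - 2) + 51/8·(x - 2)² - 77/32·(x - 2)³.
With (x - 2) = 2/3: s(8/3) = 64/27.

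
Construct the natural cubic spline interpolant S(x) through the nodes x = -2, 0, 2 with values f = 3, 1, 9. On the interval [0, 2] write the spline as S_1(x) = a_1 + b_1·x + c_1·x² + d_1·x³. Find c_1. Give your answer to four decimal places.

Write m_i for S''(x_i). With h_i = 2, 2 and divided differences Δ_i = -1, 4, the continuity of S' gives the tridiagonal system
  2·m_0 + 8·m_1 + 2·m_2 = 6(Δ_1 - Δ_0) = 30
Natural end conditions: m_0 = m_2 = 0.
Forward elimination and back-substitution give m_0 = 0, m_1 = 15/4, m_2 = 0.
On [0, 2], with S_1(x) = a_1 + b_1·x + c_1·x² + d_1·x³: c_1 = m_1/2 = 15/8, d_1 = (m_2 - m_1)/(6h_1) = -5/16, b_1 = Δ_1 - h_1(2m_1 + m_2)/6 = 3/2.

1.8750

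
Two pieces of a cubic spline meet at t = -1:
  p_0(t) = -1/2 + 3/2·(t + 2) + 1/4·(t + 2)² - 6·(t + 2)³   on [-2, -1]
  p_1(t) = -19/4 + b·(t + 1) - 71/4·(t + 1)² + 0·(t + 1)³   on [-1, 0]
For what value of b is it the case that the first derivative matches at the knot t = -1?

p_0'(t) = 3/2 + 1/2·(t + 2) - 18·(t + 2)², so p_0'(-1) = -16. On the right, p_1'(-1) = b, so b = -16.

-16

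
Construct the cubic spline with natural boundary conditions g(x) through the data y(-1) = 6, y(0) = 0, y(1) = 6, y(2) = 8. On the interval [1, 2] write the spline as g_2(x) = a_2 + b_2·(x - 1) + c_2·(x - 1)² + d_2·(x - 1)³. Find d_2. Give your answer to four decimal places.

Write σ_i for g''(x_i). With h_i = 1, 1, 1 and divided differences Δ_i = -6, 6, 2, the continuity of g' gives the tridiagonal system
  1·σ_0 + 4·σ_1 + 1·σ_2 = 6(Δ_1 - Δ_0) = 72
  1·σ_1 + 4·σ_2 + 1·σ_3 = 6(Δ_2 - Δ_1) = -24
Natural end conditions: σ_0 = σ_3 = 0.
Solving the tridiagonal system: σ_0 = 0, σ_1 = 104/5, σ_2 = -56/5, σ_3 = 0.
On [1, 2], with g_2(x) = a_2 + b_2·(x - 1) + c_2·(x - 1)² + d_2·(x - 1)³: c_2 = σ_2/2 = -28/5, d_2 = (σ_3 - σ_2)/(6h_2) = 28/15, b_2 = Δ_2 - h_2(2σ_2 + σ_3)/6 = 86/15.

1.8667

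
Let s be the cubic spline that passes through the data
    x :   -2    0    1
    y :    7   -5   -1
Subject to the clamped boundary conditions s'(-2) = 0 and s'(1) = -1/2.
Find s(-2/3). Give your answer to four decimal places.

Let M_i = s''(x_i). Step sizes h_i = 2, 1; slopes of the chords Δ_i = (y_(i+1) - y_i)/h_i = -6, 4.
  2·M_0 + 6·M_1 + 1·M_2 = 6(Δ_1 - Δ_0) = 60
Clamped end conditions give two more equations: 2h_0·M_0 + h_0·M_1 = 6(Δ_0 - s'(-2)) = -36 and h_1·M_1 + 2h_1·M_2 = 6(s'(1) - Δ_1) = -27.
Solving: M_0 = -115/6, M_1 = 61/3, M_2 = -71/3.
On [-2, 0], s(x) = 7 + 0·(x + 2) - 115/12·(x + 2)² + 79/24·(x + 2)³.
With (x + 2) = 4/3: s(-2/3) = -181/81.

-2.2346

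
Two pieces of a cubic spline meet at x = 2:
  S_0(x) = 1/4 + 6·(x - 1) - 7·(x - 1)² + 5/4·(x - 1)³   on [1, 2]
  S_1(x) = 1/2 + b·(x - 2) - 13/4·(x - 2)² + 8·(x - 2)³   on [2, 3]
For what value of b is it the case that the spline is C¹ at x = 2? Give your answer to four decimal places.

S_0'(x) = 6 - 14·(x - 1) + 15/4·(x - 1)², so S_0'(2) = -17/4. On the right, S_1'(2) = b, so b = -17/4.

-4.2500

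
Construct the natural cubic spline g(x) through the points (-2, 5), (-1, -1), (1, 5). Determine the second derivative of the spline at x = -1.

9

Put σ_i = g'' at the i-th knot. Here h = (1, 2) and Δ = (-6, 3), so the interior equations h_(i-1)·σ_(i-1) + 2(h_(i-1)+h_i)·σ_i + h_i·σ_(i+1) = 6(Δ_i − Δ_(i-1)) read
  1·σ_0 + 6·σ_1 + 2·σ_2 = 6(Δ_1 - Δ_0) = 54
Natural end conditions: σ_0 = σ_2 = 0.
Hence σ_0 = 0, σ_1 = 9, σ_2 = 0.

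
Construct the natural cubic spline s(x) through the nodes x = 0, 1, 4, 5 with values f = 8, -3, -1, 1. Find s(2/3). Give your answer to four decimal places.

Write M_i for s''(x_i). With h_i = 1, 3, 1 and divided differences Δ_i = -11, 2/3, 2, the continuity of s' gives the tridiagonal system
  1·M_0 + 8·M_1 + 3·M_2 = 6(Δ_1 - Δ_0) = 70
  3·M_1 + 8·M_2 + 1·M_3 = 6(Δ_2 - Δ_1) = 8
Natural end conditions: M_0 = M_3 = 0.
Solving: M_0 = 0, M_1 = 536/55, M_2 = -146/55, M_3 = 0.
On [0, 1], s(x) = 8 - 2083/165·x + 0·x² + 268/165·x³.
With x = 2/3: s(2/3) = 58/891.

0.0651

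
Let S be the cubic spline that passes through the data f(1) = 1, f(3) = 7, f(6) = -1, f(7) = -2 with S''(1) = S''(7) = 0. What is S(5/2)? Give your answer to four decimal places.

Put σ_i = S'' at the i-th knot. Here h = (2, 3, 1) and Δ = (3, -8/3, -1), so the interior equations h_(i-1)·σ_(i-1) + 2(h_(i-1)+h_i)·σ_i + h_i·σ_(i+1) = 6(Δ_i − Δ_(i-1)) read
  2·σ_0 + 10·σ_1 + 3·σ_2 = 6(Δ_1 - Δ_0) = -34
  3·σ_1 + 8·σ_2 + 1·σ_3 = 6(Δ_2 - Δ_1) = 10
Natural end conditions: σ_0 = σ_3 = 0.
Solving: σ_0 = 0, σ_1 = -302/71, σ_2 = 202/71, σ_3 = 0.
On [1, 3], S(x) = 1 + 941/213·(x - 1) + 0·(x - 1)² - 151/426·(x - 1)³.
With (x - 1) = 3/2: S(5/2) = 7305/1136.

6.4305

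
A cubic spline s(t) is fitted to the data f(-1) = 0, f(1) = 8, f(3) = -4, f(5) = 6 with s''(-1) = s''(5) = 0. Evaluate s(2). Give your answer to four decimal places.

1.8500

Write m_i for s''(x_i). With h_i = 2, 2, 2 and divided differences Δ_i = 4, -6, 5, the continuity of s' gives the tridiagonal system
  2·m_0 + 8·m_1 + 2·m_2 = 6(Δ_1 - Δ_0) = -60
  2·m_1 + 8·m_2 + 2·m_3 = 6(Δ_2 - Δ_1) = 66
Natural end conditions: m_0 = m_3 = 0.
Hence m_0 = 0, m_1 = -51/5, m_2 = 54/5, m_3 = 0.
On [1, 3], s(t) = 8 - 14/5·(t - 1) - 51/10·(t - 1)² + 7/4·(t - 1)³.
With (t - 1) = 1: s(2) = 37/20.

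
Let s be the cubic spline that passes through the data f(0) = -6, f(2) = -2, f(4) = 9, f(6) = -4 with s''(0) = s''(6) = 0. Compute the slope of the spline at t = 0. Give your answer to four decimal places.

0.2667

Write M_i for s''(x_i). With h_i = 2, 2, 2 and divided differences Δ_i = 2, 11/2, -13/2, the continuity of s' gives the tridiagonal system
  2·M_0 + 8·M_1 + 2·M_2 = 6(Δ_1 - Δ_0) = 21
  2·M_1 + 8·M_2 + 2·M_3 = 6(Δ_2 - Δ_1) = -72
Natural end conditions: M_0 = M_3 = 0.
Forward elimination and back-substitution give M_0 = 0, M_1 = 26/5, M_2 = -103/10, M_3 = 0.
On [0, 2], s'(t) = b_0 + 2c_0·t + 3d_0·t² with b_0 = Δ_0 - h_0(2M_0 + M_1)/6 = 4/15, c_0 = M_0/2 = 0, d_0 = (M_1 - M_0)/(6h_0) = 13/30. So s'(0) = 4/15.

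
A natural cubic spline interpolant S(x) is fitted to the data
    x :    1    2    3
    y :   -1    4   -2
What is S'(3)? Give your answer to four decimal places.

-8.7500

Let σ_i = S''(x_i). Step sizes h_i = 1, 1; slopes of the chords Δ_i = (y_(i+1) - y_i)/h_i = 5, -6.
  1·σ_0 + 4·σ_1 + 1·σ_2 = 6(Δ_1 - Δ_0) = -66
Natural end conditions: σ_0 = σ_2 = 0.
Forward elimination and back-substitution give σ_0 = 0, σ_1 = -33/2, σ_2 = 0.
On [2, 3], S'(x) = b_1 + 2c_1·(x - 2) + 3d_1·(x - 2)² with b_1 = Δ_1 - h_1(2σ_1 + σ_2)/6 = -1/2, c_1 = σ_1/2 = -33/4, d_1 = (σ_2 - σ_1)/(6h_1) = 11/4. So S'(3) = -35/4.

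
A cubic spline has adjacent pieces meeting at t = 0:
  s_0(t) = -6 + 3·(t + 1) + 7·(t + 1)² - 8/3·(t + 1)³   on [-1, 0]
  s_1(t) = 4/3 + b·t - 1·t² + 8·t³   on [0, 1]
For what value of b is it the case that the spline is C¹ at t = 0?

s_0'(t) = 3 + 14·(t + 1) - 8·(t + 1)², so s_0'(0) = 9. On the right, s_1'(0) = b, so b = 9.

9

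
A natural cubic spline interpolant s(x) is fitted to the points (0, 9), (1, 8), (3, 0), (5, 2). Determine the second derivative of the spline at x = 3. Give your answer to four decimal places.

Put M_i = s'' at the i-th knot. Here h = (1, 2, 2) and Δ = (-1, -4, 1), so the interior equations h_(i-1)·M_(i-1) + 2(h_(i-1)+h_i)·M_i + h_i·M_(i+1) = 6(Δ_i − Δ_(i-1)) read
  1·M_0 + 6·M_1 + 2·M_2 = 6(Δ_1 - Δ_0) = -18
  2·M_1 + 8·M_2 + 2·M_3 = 6(Δ_2 - Δ_1) = 30
Natural end conditions: M_0 = M_3 = 0.
Forward elimination and back-substitution give M_0 = 0, M_1 = -51/11, M_2 = 54/11, M_3 = 0.

4.9091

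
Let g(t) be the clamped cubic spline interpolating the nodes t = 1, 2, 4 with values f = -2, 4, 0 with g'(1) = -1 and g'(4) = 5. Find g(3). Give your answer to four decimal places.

Write m_i for g''(x_i). With h_i = 1, 2 and divided differences Δ_i = 6, -2, the continuity of g' gives the tridiagonal system
  1·m_0 + 6·m_1 + 2·m_2 = 6(Δ_1 - Δ_0) = -48
Clamped end conditions give two more equations: 2h_0·m_0 + h_0·m_1 = 6(Δ_0 - g'(1)) = 42 and h_1·m_1 + 2h_1·m_2 = 6(g'(4) - Δ_1) = 42.
Hence m_0 = 31, m_1 = -20, m_2 = 41/2.
On [2, 4], g(t) = 4 + 9/2·(t - 2) - 10·(t - 2)² + 27/8·(t - 2)³.
With (t - 2) = 1: g(3) = 15/8.

1.8750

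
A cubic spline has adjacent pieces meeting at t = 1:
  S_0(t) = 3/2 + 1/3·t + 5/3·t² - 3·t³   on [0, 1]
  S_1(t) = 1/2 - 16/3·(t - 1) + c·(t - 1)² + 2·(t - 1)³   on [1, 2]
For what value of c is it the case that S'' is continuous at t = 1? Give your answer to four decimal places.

-7.3333

S_0''(t) = 10/3 - 18·t, so S_0''(1) = -44/3. On the right, S_1''(1) = 2c, so c = -22/3.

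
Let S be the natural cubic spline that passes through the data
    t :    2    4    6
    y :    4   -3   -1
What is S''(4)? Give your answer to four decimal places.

3.3750

Let σ_i = S''(x_i). Step sizes h_i = 2, 2; slopes of the chords Δ_i = (y_(i+1) - y_i)/h_i = -7/2, 1.
  2·σ_0 + 8·σ_1 + 2·σ_2 = 6(Δ_1 - Δ_0) = 27
Natural end conditions: σ_0 = σ_2 = 0.
Solving: σ_0 = 0, σ_1 = 27/8, σ_2 = 0.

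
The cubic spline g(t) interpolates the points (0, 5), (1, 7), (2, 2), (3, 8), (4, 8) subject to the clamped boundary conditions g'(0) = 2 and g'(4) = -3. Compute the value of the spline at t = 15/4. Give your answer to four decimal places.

8.6663

Put σ_i = g'' at the i-th knot. Here h = (1, 1, 1, 1) and Δ = (2, -5, 6, 0), so the interior equations h_(i-1)·σ_(i-1) + 2(h_(i-1)+h_i)·σ_i + h_i·σ_(i+1) = 6(Δ_i − Δ_(i-1)) read
  1·σ_0 + 4·σ_1 + 1·σ_2 = 6(Δ_1 - Δ_0) = -42
  1·σ_1 + 4·σ_2 + 1·σ_3 = 6(Δ_2 - Δ_1) = 66
  1·σ_2 + 4·σ_3 + 1·σ_4 = 6(Δ_3 - Δ_2) = -36
Clamped end conditions give two more equations: 2h_0·σ_0 + h_0·σ_1 = 6(Δ_0 - g'(0)) = 0 and h_3·σ_3 + 2h_3·σ_4 = 6(g'(4) - Δ_3) = -18.
Forward elimination and back-substitution give σ_0 = 67/7, σ_1 = -134/7, σ_2 = 25, σ_3 = -104/7, σ_4 = -11/7.
On [3, 4], g(t) = 8 + 73/14·(t - 3) - 52/7·(t - 3)² + 31/14·(t - 3)³.
With (t - 3) = 3/4: g(15/4) = 7765/896.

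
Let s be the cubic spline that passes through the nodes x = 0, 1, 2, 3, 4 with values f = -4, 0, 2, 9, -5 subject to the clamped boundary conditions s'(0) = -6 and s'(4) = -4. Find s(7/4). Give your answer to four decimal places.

Write σ_i for s''(x_i). With h_i = 1, 1, 1, 1 and divided differences Δ_i = 4, 2, 7, -14, the continuity of s' gives the tridiagonal system
  1·σ_0 + 4·σ_1 + 1·σ_2 = 6(Δ_1 - Δ_0) = -12
  1·σ_1 + 4·σ_2 + 1·σ_3 = 6(Δ_2 - Δ_1) = 30
  1·σ_2 + 4·σ_3 + 1·σ_4 = 6(Δ_3 - Δ_2) = -126
Clamped end conditions give two more equations: 2h_0·σ_0 + h_0·σ_1 = 6(Δ_0 - s'(0)) = 60 and h_3·σ_3 + 2h_3·σ_4 = 6(s'(4) - Δ_3) = 60.
Solving: σ_0 = 1109/28, σ_1 = -269/14, σ_2 = 101/4, σ_3 = -725/14, σ_4 = 1565/28.
On [1, 2], s(x) = 0 + 235/56·(x - 1) - 269/28·(x - 1)² + 415/56·(x - 1)³.
With (x - 1) = 3/4: s(7/4) = 3117/3584.

0.8697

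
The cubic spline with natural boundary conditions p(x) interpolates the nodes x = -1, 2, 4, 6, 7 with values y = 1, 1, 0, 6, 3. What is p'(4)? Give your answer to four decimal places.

2.3077

Write m_i for p''(x_i). With h_i = 3, 2, 2, 1 and divided differences Δ_i = 0, -1/2, 3, -3, the continuity of p' gives the tridiagonal system
  3·m_0 + 10·m_1 + 2·m_2 = 6(Δ_1 - Δ_0) = -3
  2·m_1 + 8·m_2 + 2·m_3 = 6(Δ_2 - Δ_1) = 21
  2·m_2 + 6·m_3 + 1·m_4 = 6(Δ_3 - Δ_2) = -36
Natural end conditions: m_0 = m_4 = 0.
Hence m_0 = 0, m_1 = -33/26, m_2 = 63/13, m_3 = -99/13, m_4 = 0.
On [4, 6], p'(x) = b_2 + 2c_2·(x - 4) + 3d_2·(x - 4)² with b_2 = Δ_2 - h_2(2m_2 + m_3)/6 = 30/13, c_2 = m_2/2 = 63/26, d_2 = (m_3 - m_2)/(6h_2) = -27/26. So p'(4) = 30/13.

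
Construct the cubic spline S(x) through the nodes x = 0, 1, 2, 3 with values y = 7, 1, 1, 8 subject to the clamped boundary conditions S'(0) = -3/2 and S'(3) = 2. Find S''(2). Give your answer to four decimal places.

With m_i denoting the second derivative at x_i, h_i = 1, 1, 1, and Δ_i = (y_(i+1) − y_i)/h_i = -6, 0, 7:
  1·m_0 + 4·m_1 + 1·m_2 = 6(Δ_1 - Δ_0) = 36
  1·m_1 + 4·m_2 + 1·m_3 = 6(Δ_2 - Δ_1) = 42
Clamped end conditions give two more equations: 2h_0·m_0 + h_0·m_1 = 6(Δ_0 - S'(0)) = -27 and h_2·m_2 + 2h_2·m_3 = 6(S'(3) - Δ_2) = -30.
Solving the tridiagonal system: m_0 = -56/3, m_1 = 31/3, m_2 = 40/3, m_3 = -65/3.

13.3333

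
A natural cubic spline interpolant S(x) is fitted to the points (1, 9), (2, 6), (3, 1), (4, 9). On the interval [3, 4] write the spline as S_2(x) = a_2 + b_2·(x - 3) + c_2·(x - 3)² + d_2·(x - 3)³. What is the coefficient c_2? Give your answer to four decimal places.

Write σ_i for S''(x_i). With h_i = 1, 1, 1 and divided differences Δ_i = -3, -5, 8, the continuity of S' gives the tridiagonal system
  1·σ_0 + 4·σ_1 + 1·σ_2 = 6(Δ_1 - Δ_0) = -12
  1·σ_1 + 4·σ_2 + 1·σ_3 = 6(Δ_2 - Δ_1) = 78
Natural end conditions: σ_0 = σ_3 = 0.
Hence σ_0 = 0, σ_1 = -42/5, σ_2 = 108/5, σ_3 = 0.
On [3, 4], with S_2(x) = a_2 + b_2·(x - 3) + c_2·(x - 3)² + d_2·(x - 3)³: c_2 = σ_2/2 = 54/5, d_2 = (σ_3 - σ_2)/(6h_2) = -18/5, b_2 = Δ_2 - h_2(2σ_2 + σ_3)/6 = 4/5.

10.8000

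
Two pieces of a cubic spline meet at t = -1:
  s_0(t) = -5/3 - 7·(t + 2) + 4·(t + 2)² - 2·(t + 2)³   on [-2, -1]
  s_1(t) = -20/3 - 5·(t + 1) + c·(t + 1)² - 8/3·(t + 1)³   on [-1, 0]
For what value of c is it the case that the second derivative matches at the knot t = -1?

s_0''(t) = 8 - 12·(t + 2), so s_0''(-1) = -4. On the right, s_1''(-1) = 2c, so c = -2.

-2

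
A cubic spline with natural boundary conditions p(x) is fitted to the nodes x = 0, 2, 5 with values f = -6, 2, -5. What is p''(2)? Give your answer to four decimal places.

With σ_i denoting the second derivative at x_i, h_i = 2, 3, and Δ_i = (y_(i+1) − y_i)/h_i = 4, -7/3:
  2·σ_0 + 10·σ_1 + 3·σ_2 = 6(Δ_1 - Δ_0) = -38
Natural end conditions: σ_0 = σ_2 = 0.
Solving the tridiagonal system: σ_0 = 0, σ_1 = -19/5, σ_2 = 0.

-3.8000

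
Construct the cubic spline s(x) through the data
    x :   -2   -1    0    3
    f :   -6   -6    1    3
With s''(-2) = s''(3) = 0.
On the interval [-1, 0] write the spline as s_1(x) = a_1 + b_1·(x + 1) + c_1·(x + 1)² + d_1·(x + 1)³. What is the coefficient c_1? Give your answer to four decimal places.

6.0323

Write M_i for s''(x_i). With h_i = 1, 1, 3 and divided differences Δ_i = 0, 7, 2/3, the continuity of s' gives the tridiagonal system
  1·M_0 + 4·M_1 + 1·M_2 = 6(Δ_1 - Δ_0) = 42
  1·M_1 + 8·M_2 + 3·M_3 = 6(Δ_2 - Δ_1) = -38
Natural end conditions: M_0 = M_3 = 0.
Hence M_0 = 0, M_1 = 374/31, M_2 = -194/31, M_3 = 0.
On [-1, 0], with s_1(x) = a_1 + b_1·(x + 1) + c_1·(x + 1)² + d_1·(x + 1)³: c_1 = M_1/2 = 187/31, d_1 = (M_2 - M_1)/(6h_1) = -284/93, b_1 = Δ_1 - h_1(2M_1 + M_2)/6 = 374/93.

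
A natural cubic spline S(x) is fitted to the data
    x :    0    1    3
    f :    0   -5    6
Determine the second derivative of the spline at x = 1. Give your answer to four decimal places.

10.5000

Let m_i = S''(x_i). Step sizes h_i = 1, 2; slopes of the chords Δ_i = (y_(i+1) - y_i)/h_i = -5, 11/2.
  1·m_0 + 6·m_1 + 2·m_2 = 6(Δ_1 - Δ_0) = 63
Natural end conditions: m_0 = m_2 = 0.
Solving: m_0 = 0, m_1 = 21/2, m_2 = 0.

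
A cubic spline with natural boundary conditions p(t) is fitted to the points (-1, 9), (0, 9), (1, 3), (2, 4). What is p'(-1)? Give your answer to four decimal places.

With M_i denoting the second derivative at x_i, h_i = 1, 1, 1, and Δ_i = (y_(i+1) − y_i)/h_i = 0, -6, 1:
  1·M_0 + 4·M_1 + 1·M_2 = 6(Δ_1 - Δ_0) = -36
  1·M_1 + 4·M_2 + 1·M_3 = 6(Δ_2 - Δ_1) = 42
Natural end conditions: M_0 = M_3 = 0.
Hence M_0 = 0, M_1 = -62/5, M_2 = 68/5, M_3 = 0.
On [-1, 0], p'(t) = b_0 + 2c_0·(t + 1) + 3d_0·(t + 1)² with b_0 = Δ_0 - h_0(2M_0 + M_1)/6 = 31/15, c_0 = M_0/2 = 0, d_0 = (M_1 - M_0)/(6h_0) = -31/15. So p'(-1) = 31/15.

2.0667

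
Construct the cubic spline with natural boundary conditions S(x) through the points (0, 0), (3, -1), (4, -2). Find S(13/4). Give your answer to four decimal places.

Write m_i for S''(x_i). With h_i = 3, 1 and divided differences Δ_i = -1/3, -1, the continuity of S' gives the tridiagonal system
  3·m_0 + 8·m_1 + 1·m_2 = 6(Δ_1 - Δ_0) = -4
Natural end conditions: m_0 = m_2 = 0.
Solving the tridiagonal system: m_0 = 0, m_1 = -1/2, m_2 = 0.
On [3, 4], S(x) = -1 - 5/6·(x - 3) - 1/4·(x - 3)² + 1/12·(x - 3)³.
With (x - 3) = 1/4: S(13/4) = -313/256.

-1.2227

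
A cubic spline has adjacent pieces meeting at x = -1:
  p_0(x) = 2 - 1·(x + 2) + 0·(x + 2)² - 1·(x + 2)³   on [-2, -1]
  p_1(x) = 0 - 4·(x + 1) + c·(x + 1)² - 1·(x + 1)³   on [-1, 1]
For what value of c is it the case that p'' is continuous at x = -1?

p_0''(x) = 0 - 6·(x + 2), so p_0''(-1) = -6. On the right, p_1''(-1) = 2c, so c = -3.

-3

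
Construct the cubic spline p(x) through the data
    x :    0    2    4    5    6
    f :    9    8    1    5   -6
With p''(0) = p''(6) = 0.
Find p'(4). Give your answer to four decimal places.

Write σ_i for p''(x_i). With h_i = 2, 2, 1, 1 and divided differences Δ_i = -1/2, -7/2, 4, -11, the continuity of p' gives the tridiagonal system
  2·σ_0 + 8·σ_1 + 2·σ_2 = 6(Δ_1 - Δ_0) = -18
  2·σ_1 + 6·σ_2 + 1·σ_3 = 6(Δ_2 - Δ_1) = 45
  1·σ_2 + 4·σ_3 + 1·σ_4 = 6(Δ_3 - Δ_2) = -90
Natural end conditions: σ_0 = σ_4 = 0.
Solving: σ_0 = 0, σ_1 = -159/28, σ_2 = 96/7, σ_3 = -363/14, σ_4 = 0.
On [4, 5], p'(x) = b_2 + 2c_2·(x - 4) + 3d_2·(x - 4)² with b_2 = Δ_2 - h_2(2σ_2 + σ_3)/6 = 15/4, c_2 = σ_2/2 = 48/7, d_2 = (σ_3 - σ_2)/(6h_2) = -185/28. So p'(4) = 15/4.

3.7500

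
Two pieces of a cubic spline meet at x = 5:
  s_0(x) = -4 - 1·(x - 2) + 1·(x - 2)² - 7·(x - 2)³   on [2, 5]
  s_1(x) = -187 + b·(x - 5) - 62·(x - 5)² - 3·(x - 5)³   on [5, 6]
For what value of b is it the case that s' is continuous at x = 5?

-184

s_0'(x) = -1 + 2·(x - 2) - 21·(x - 2)², so s_0'(5) = -184. On the right, s_1'(5) = b, so b = -184.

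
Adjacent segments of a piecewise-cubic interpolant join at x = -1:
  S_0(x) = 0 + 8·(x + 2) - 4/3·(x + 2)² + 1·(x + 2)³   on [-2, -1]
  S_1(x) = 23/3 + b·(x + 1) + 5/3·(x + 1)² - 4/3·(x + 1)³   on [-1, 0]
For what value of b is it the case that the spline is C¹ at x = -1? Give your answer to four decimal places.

S_0'(x) = 8 - 8/3·(x + 2) + 3·(x + 2)², so S_0'(-1) = 25/3. On the right, S_1'(-1) = b, so b = 25/3.

8.3333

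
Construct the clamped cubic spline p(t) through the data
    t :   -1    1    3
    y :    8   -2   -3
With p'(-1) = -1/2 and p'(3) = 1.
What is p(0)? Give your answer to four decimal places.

Put σ_i = p'' at the i-th knot. Here h = (2, 2) and Δ = (-5, -1/2), so the interior equations h_(i-1)·σ_(i-1) + 2(h_(i-1)+h_i)·σ_i + h_i·σ_(i+1) = 6(Δ_i − Δ_(i-1)) read
  2·σ_0 + 8·σ_1 + 2·σ_2 = 6(Δ_1 - Δ_0) = 27
Clamped end conditions give two more equations: 2h_0·σ_0 + h_0·σ_1 = 6(Δ_0 - p'(-1)) = -27 and h_1·σ_1 + 2h_1·σ_2 = 6(p'(3) - Δ_1) = 9.
Forward elimination and back-substitution give σ_0 = -39/4, σ_1 = 6, σ_2 = -3/4.
On [-1, 1], p(t) = 8 - 1/2·(t + 1) - 39/8·(t + 1)² + 21/16·(t + 1)³.
With (t + 1) = 1: p(0) = 63/16.

3.9375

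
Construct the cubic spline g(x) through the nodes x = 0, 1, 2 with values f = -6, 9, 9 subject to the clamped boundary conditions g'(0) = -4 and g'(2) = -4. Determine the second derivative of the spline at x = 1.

Let σ_i = g''(x_i). Step sizes h_i = 1, 1; slopes of the chords Δ_i = (y_(i+1) - y_i)/h_i = 15, 0.
  1·σ_0 + 4·σ_1 + 1·σ_2 = 6(Δ_1 - Δ_0) = -90
Clamped end conditions give two more equations: 2h_0·σ_0 + h_0·σ_1 = 6(Δ_0 - g'(0)) = 114 and h_1·σ_1 + 2h_1·σ_2 = 6(g'(2) - Δ_1) = -24.
Hence σ_0 = 159/2, σ_1 = -45, σ_2 = 21/2.

-45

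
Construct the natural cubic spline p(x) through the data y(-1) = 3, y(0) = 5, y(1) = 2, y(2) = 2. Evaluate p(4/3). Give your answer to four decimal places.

Put m_i = p'' at the i-th knot. Here h = (1, 1, 1) and Δ = (2, -3, 0), so the interior equations h_(i-1)·m_(i-1) + 2(h_(i-1)+h_i)·m_i + h_i·m_(i+1) = 6(Δ_i − Δ_(i-1)) read
  1·m_0 + 4·m_1 + 1·m_2 = 6(Δ_1 - Δ_0) = -30
  1·m_1 + 4·m_2 + 1·m_3 = 6(Δ_2 - Δ_1) = 18
Natural end conditions: m_0 = m_3 = 0.
Hence m_0 = 0, m_1 = -46/5, m_2 = 34/5, m_3 = 0.
On [1, 2], p(x) = 2 - 34/15·(x - 1) + 17/5·(x - 1)² - 17/15·(x - 1)³.
With (x - 1) = 1/3: p(4/3) = 128/81.

1.5802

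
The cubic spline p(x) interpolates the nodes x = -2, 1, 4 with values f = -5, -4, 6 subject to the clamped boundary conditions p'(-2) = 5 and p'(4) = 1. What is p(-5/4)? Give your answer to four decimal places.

With M_i denoting the second derivative at x_i, h_i = 3, 3, and Δ_i = (y_(i+1) − y_i)/h_i = 1/3, 10/3:
  3·M_0 + 12·M_1 + 3·M_2 = 6(Δ_1 - Δ_0) = 18
Clamped end conditions give two more equations: 2h_0·M_0 + h_0·M_1 = 6(Δ_0 - p'(-2)) = -28 and h_1·M_1 + 2h_1·M_2 = 6(p'(4) - Δ_1) = -14.
Solving the tridiagonal system: M_0 = -41/6, M_1 = 13/3, M_2 = -9/2.
On [-2, 1], p(x) = -5 + 5·(x + 2) - 41/12·(x + 2)² + 67/108·(x + 2)³.
With (x + 2) = 3/4: p(-5/4) = -745/256.

-2.9102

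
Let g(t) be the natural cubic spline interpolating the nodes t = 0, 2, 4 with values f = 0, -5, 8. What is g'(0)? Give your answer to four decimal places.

With M_i denoting the second derivative at x_i, h_i = 2, 2, and Δ_i = (y_(i+1) − y_i)/h_i = -5/2, 13/2:
  2·M_0 + 8·M_1 + 2·M_2 = 6(Δ_1 - Δ_0) = 54
Natural end conditions: M_0 = M_2 = 0.
Hence M_0 = 0, M_1 = 27/4, M_2 = 0.
On [0, 2], g'(t) = b_0 + 2c_0·t + 3d_0·t² with b_0 = Δ_0 - h_0(2M_0 + M_1)/6 = -19/4, c_0 = M_0/2 = 0, d_0 = (M_1 - M_0)/(6h_0) = 9/16. So g'(0) = -19/4.

-4.7500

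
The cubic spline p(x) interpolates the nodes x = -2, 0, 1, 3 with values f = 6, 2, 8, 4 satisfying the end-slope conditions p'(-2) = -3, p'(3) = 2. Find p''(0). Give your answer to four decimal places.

11.8750

Put m_i = p'' at the i-th knot. Here h = (2, 1, 2) and Δ = (-2, 6, -2), so the interior equations h_(i-1)·m_(i-1) + 2(h_(i-1)+h_i)·m_i + h_i·m_(i+1) = 6(Δ_i − Δ_(i-1)) read
  2·m_0 + 6·m_1 + 1·m_2 = 6(Δ_1 - Δ_0) = 48
  1·m_1 + 6·m_2 + 2·m_3 = 6(Δ_2 - Δ_1) = -48
Clamped end conditions give two more equations: 2h_0·m_0 + h_0·m_1 = 6(Δ_0 - p'(-2)) = 6 and h_2·m_2 + 2h_2·m_3 = 6(p'(3) - Δ_2) = 24.
Solving the tridiagonal system: m_0 = -71/16, m_1 = 95/8, m_2 = -115/8, m_3 = 211/16.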